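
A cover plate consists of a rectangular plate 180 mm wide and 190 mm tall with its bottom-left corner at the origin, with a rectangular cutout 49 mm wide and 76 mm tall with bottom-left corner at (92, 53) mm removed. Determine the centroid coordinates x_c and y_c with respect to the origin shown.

x_c = 86.76 mm, y_c = 95.49 mm

Part | A | x̄ᵢ | ȳᵢ | A·x̄ᵢ | A·ȳᵢ
plate | 34200.00 | 90.00 | 95.00 | 3078000.00 | 3249000.00
hole | -3724.00 | 116.50 | 91.00 | -433846.00 | -338884.00
Σ | 30476.00 |  |  | 2644154.00 | 2910116.00
x_c = 2644154.00 / 30476.00 = 86.76 mm
y_c = 2910116.00 / 30476.00 = 95.49 mm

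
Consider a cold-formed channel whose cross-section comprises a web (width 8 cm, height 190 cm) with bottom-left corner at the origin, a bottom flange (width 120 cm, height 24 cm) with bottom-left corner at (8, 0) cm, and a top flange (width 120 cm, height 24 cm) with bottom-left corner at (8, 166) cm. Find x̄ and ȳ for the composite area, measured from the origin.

web: A = 8 × 190 = 1520.00, centroid at (4.00, 95.00).
bottom flange: A = 120 × 24 = 2880.00, centroid at (68.00, 12.00).
top flange: A = 120 × 24 = 2880.00, centroid at (68.00, 178.00).
ΣA = 7280.00 cm², ΣAx̄ = 397760.00 cm³, ΣAȳ = 691600.00 cm³.
x̄ = 397760.00/7280.00 = 54.64 cm; ȳ = 691600.00/7280.00 = 95.00 cm.

x̄ = 54.64 cm, ȳ = 95.00 cm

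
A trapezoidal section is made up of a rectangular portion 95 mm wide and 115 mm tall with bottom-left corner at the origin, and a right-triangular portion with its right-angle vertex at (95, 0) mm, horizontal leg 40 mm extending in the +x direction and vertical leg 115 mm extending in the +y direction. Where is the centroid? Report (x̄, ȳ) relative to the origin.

rectangular portion: A = 95 × 115 = 10925.00, centroid at (47.50, 57.50).
triangular portion: A = ½·40·115 = 2300.00, centroid at (108.33, 38.33).
ΣA = 13225.00 mm², ΣAx̄ = 768104.17 mm³, ΣAȳ = 716354.17 mm³.
x̄ = 768104.17/13225.00 = 58.08 mm; ȳ = 716354.17/13225.00 = 54.17 mm.

x̄ = 58.08 mm, ȳ = 54.17 mm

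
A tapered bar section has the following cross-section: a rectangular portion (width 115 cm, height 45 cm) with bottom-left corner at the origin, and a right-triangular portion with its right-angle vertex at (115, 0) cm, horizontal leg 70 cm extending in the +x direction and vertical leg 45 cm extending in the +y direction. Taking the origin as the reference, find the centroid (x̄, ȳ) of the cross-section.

x̄ = 76.36 cm, ȳ = 20.75 cm

Part | A | x̄ᵢ | ȳᵢ | A·x̄ᵢ | A·ȳᵢ
rectangular portion | 5175.00 | 57.50 | 22.50 | 297562.50 | 116437.50
triangular portion | 1575.00 | 138.33 | 15.00 | 217875.00 | 23625.00
Σ | 6750.00 |  |  | 515437.50 | 140062.50
x̄ = 515437.50 / 6750.00 = 76.36 cm
ȳ = 140062.50 / 6750.00 = 20.75 cm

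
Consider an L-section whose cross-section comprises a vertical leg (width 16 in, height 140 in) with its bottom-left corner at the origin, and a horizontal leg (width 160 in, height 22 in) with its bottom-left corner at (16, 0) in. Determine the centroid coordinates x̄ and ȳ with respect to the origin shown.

Part | A | x̄ᵢ | ȳᵢ | A·x̄ᵢ | A·ȳᵢ
vertical leg | 2240.00 | 8.00 | 70.00 | 17920.00 | 156800.00
horizontal leg | 3520.00 | 96.00 | 11.00 | 337920.00 | 38720.00
Σ | 5760.00 |  |  | 355840.00 | 195520.00
x̄ = 355840.00 / 5760.00 = 61.78 in
ȳ = 195520.00 / 5760.00 = 33.94 in

x̄ = 61.78 in, ȳ = 33.94 in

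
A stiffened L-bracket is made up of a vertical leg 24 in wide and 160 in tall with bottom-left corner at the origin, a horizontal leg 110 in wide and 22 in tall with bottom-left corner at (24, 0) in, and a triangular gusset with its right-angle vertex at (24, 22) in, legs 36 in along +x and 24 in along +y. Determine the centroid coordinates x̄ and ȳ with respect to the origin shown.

x̄ = 37.78 in, ȳ = 51.82 in

vertical leg: A = 24 × 160 = 3840.00, centroid at (12.00, 80.00).
horizontal leg: A = 110 × 22 = 2420.00, centroid at (79.00, 11.00).
gusset: A = ½·36·24 = 432.00, centroid at (36.00, 30.00).
ΣA = 6692.00 in², ΣAx̄ = 252812.00 in³, ΣAȳ = 346780.00 in³.
x̄ = 252812.00/6692.00 = 37.78 in; ȳ = 346780.00/6692.00 = 51.82 in.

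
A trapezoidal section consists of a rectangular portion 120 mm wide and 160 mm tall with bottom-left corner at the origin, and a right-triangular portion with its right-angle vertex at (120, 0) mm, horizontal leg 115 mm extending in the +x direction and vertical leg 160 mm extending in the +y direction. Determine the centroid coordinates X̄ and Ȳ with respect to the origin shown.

X̄ = 91.85 mm, Ȳ = 71.36 mm

rectangular portion: A = 120 × 160 = 19200.00, centroid at (60.00, 80.00).
triangular portion: A = ½·115·160 = 9200.00, centroid at (158.33, 53.33).
ΣA = 28400.00 mm²
ΣAX̄ = (19200.00)(60.00) + (9200.00)(158.33) = 2608666.67 mm³
ΣAȲ = (19200.00)(80.00) + (9200.00)(53.33) = 2026666.67 mm³
X̄ = 2608666.67 / 28400.00 = 91.85 mm
Ȳ = 2026666.67 / 28400.00 = 71.36 mm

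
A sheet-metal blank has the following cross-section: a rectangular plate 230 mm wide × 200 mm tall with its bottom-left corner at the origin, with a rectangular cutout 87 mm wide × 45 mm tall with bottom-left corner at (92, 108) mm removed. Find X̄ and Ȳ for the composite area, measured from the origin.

X̄ = 113.09 mm, Ȳ = 97.16 mm

plate: A = 230 × 200 = 46000.00, centroid at (115.00, 100.00).
hole: A = −(87 × 45) = -3915.00, centroid at (135.50, 130.50).
ΣA = 42085.00 mm²
ΣAX̄ = (46000.00)(115.00) + (-3915.00)(135.50) = 4759517.50 mm³
ΣAȲ = (46000.00)(100.00) + (-3915.00)(130.50) = 4089092.50 mm³
X̄ = 4759517.50 / 42085.00 = 113.09 mm
Ȳ = 4089092.50 / 42085.00 = 97.16 mm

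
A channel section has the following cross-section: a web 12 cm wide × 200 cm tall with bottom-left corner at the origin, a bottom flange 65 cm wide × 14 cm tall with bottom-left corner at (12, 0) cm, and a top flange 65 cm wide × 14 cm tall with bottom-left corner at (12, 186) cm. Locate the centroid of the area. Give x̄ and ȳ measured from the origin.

x̄ = 22.60 cm, ȳ = 100.00 cm

Part | A | x̄ᵢ | ȳᵢ | A·x̄ᵢ | A·ȳᵢ
web | 2400.00 | 6.00 | 100.00 | 14400.00 | 240000.00
bottom flange | 910.00 | 44.50 | 7.00 | 40495.00 | 6370.00
top flange | 910.00 | 44.50 | 193.00 | 40495.00 | 175630.00
Σ | 4220.00 |  |  | 95390.00 | 422000.00
x̄ = 95390.00 / 4220.00 = 22.60 cm
ȳ = 422000.00 / 4220.00 = 100.00 cm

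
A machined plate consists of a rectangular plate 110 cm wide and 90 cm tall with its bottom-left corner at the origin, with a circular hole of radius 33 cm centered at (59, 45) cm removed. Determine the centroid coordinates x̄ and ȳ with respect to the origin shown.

Part | A | x̄ᵢ | ȳᵢ | A·x̄ᵢ | A·ȳᵢ
plate | 9900.00 | 55.00 | 45.00 | 544500.00 | 445500.00
hole | -3421.19 | 59.00 | 45.00 | -201850.47 | -153953.75
Σ | 6478.81 |  |  | 342649.53 | 291546.25
x̄ = 342649.53 / 6478.81 = 52.89 cm
ȳ = 291546.25 / 6478.81 = 45.00 cm

x̄ = 52.89 cm, ȳ = 45.00 cm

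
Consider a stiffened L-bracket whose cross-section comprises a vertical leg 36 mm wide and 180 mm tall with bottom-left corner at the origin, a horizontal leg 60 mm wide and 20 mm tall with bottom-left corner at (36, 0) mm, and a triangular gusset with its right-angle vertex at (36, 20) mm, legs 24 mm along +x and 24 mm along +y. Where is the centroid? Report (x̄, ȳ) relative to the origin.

x̄ = 26.17 mm, ȳ = 75.71 mm

Part | A | x̄ᵢ | ȳᵢ | A·x̄ᵢ | A·ȳᵢ
vertical leg | 6480.00 | 18.00 | 90.00 | 116640.00 | 583200.00
horizontal leg | 1200.00 | 66.00 | 10.00 | 79200.00 | 12000.00
gusset | 288.00 | 44.00 | 28.00 | 12672.00 | 8064.00
Σ | 7968.00 |  |  | 208512.00 | 603264.00
x̄ = 208512.00 / 7968.00 = 26.17 mm
ȳ = 603264.00 / 7968.00 = 75.71 mm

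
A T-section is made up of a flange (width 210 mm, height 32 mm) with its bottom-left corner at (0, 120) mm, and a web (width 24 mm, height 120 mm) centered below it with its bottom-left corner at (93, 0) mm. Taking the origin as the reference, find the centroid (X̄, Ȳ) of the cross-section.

Part | A | x̄ᵢ | ȳᵢ | A·x̄ᵢ | A·ȳᵢ
web | 2880.00 | 105.00 | 60.00 | 302400.00 | 172800.00
flange | 6720.00 | 105.00 | 136.00 | 705600.00 | 913920.00
Σ | 9600.00 |  |  | 1008000.00 | 1086720.00
X̄ = 1008000.00 / 9600.00 = 105.00 mm
Ȳ = 1086720.00 / 9600.00 = 113.20 mm

X̄ = 105.00 mm, Ȳ = 113.20 mm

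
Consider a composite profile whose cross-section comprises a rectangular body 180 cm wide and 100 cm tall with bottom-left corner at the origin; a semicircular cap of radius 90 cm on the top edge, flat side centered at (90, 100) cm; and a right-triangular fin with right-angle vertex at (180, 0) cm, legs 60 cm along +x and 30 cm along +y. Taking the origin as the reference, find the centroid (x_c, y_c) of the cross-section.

rectangular body: A = 180 × 100 = 18000.00, centroid at (90.00, 50.00).
semicircular top: A = ½π·90² = 12723.45, centroid at (90.00, 138.20).
triangular fin: A = ½·60·30 = 900.00, centroid at (200.00, 10.00).
ΣA = 31623.45 cm²
ΣAx_c = (18000.00)(90.00) + (12723.45)(90.00) + (900.00)(200.00) = 2945110.52 cm³
ΣAy_c = (18000.00)(50.00) + (12723.45)(138.20) + (900.00)(10.00) = 2667345.02 cm³
x_c = 2945110.52 / 31623.45 = 93.13 cm
y_c = 2667345.02 / 31623.45 = 84.35 cm

x_c = 93.13 cm, y_c = 84.35 cm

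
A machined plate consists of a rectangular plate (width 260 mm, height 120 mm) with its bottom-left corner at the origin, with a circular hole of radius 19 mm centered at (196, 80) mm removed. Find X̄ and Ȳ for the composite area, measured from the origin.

Part | A | x̄ᵢ | ȳᵢ | A·x̄ᵢ | A·ȳᵢ
plate | 31200.00 | 130.00 | 60.00 | 4056000.00 | 1872000.00
hole | -1134.11 | 196.00 | 80.00 | -222286.53 | -90729.20
Σ | 30065.89 |  |  | 3833713.47 | 1781270.80
X̄ = 3833713.47 / 30065.89 = 127.51 mm
Ȳ = 1781270.80 / 30065.89 = 59.25 mm

X̄ = 127.51 mm, Ȳ = 59.25 mm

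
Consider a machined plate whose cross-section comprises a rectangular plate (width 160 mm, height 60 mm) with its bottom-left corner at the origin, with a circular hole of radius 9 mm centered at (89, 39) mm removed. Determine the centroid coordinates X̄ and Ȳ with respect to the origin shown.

plate: A = 160 × 60 = 9600.00, centroid at (80.00, 30.00).
hole: A = −π·9² = -254.47, centroid at (89.00, 39.00).
ΣA = 9345.53 mm²
ΣAX̄ = (9600.00)(80.00) + (-254.47)(89.00) = 745352.26 mm³
ΣAȲ = (9600.00)(30.00) + (-254.47)(39.00) = 278075.71 mm³
X̄ = 745352.26 / 9345.53 = 79.75 mm
Ȳ = 278075.71 / 9345.53 = 29.75 mm

X̄ = 79.75 mm, Ȳ = 29.75 mm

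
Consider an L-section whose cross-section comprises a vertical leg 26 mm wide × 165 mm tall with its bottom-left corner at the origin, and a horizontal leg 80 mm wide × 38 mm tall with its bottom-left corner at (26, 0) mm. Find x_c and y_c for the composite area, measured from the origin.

vertical leg: A = 26 × 165 = 4290.00, centroid at (13.00, 82.50).
horizontal leg: A = 80 × 38 = 3040.00, centroid at (66.00, 19.00).
ΣA = 7330.00 mm², ΣAx_c = 256410.00 mm³, ΣAy_c = 411685.00 mm³.
x_c = 256410.00/7330.00 = 34.98 mm; y_c = 411685.00/7330.00 = 56.16 mm.

x_c = 34.98 mm, y_c = 56.16 mm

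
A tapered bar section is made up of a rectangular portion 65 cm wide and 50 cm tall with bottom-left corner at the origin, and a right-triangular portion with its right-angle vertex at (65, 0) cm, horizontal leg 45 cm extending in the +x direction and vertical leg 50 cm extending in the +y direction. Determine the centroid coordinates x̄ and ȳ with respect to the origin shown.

x̄ = 44.71 cm, ȳ = 22.86 cm

rectangular portion: A = 65 × 50 = 3250.00, centroid at (32.50, 25.00).
triangular portion: A = ½·45·50 = 1125.00, centroid at (80.00, 16.67).
ΣA = 4375.00 cm², ΣAx̄ = 195625.00 cm³, ΣAȳ = 100000.00 cm³.
x̄ = 195625.00/4375.00 = 44.71 cm; ȳ = 100000.00/4375.00 = 22.86 cm.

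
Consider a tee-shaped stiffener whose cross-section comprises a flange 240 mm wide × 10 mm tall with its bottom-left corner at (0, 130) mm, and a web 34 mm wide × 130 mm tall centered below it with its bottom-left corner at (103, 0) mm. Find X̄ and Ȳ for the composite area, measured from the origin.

web: A = 34 × 130 = 4420.00, centroid at (120.00, 65.00).
flange: A = 240 × 10 = 2400.00, centroid at (120.00, 135.00).
ΣA = 6820.00 mm², ΣAX̄ = 818400.00 mm³, ΣAȲ = 611300.00 mm³.
X̄ = 818400.00/6820.00 = 120.00 mm; Ȳ = 611300.00/6820.00 = 89.63 mm.

X̄ = 120.00 mm, Ȳ = 89.63 mm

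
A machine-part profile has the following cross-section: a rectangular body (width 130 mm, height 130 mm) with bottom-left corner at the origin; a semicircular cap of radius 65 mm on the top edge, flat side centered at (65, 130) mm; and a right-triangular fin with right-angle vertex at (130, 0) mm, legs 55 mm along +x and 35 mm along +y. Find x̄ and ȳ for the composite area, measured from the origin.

rectangular body: A = 130 × 130 = 16900.00, centroid at (65.00, 65.00).
semicircular top: A = ½π·65² = 6636.61, centroid at (65.00, 157.59).
triangular fin: A = ½·55·35 = 962.50, centroid at (148.33, 11.67).
ΣA = 24499.11 mm², ΣAx̄ = 1672650.77 mm³, ΣAȳ = 2155572.38 mm³.
x̄ = 1672650.77/24499.11 = 68.27 mm; ȳ = 2155572.38/24499.11 = 87.99 mm.

x̄ = 68.27 mm, ȳ = 87.99 mm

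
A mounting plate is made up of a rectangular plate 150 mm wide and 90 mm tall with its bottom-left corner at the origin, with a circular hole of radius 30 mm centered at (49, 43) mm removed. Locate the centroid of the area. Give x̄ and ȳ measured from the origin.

Part | A | x̄ᵢ | ȳᵢ | A·x̄ᵢ | A·ȳᵢ
plate | 13500.00 | 75.00 | 45.00 | 1012500.00 | 607500.00
hole | -2827.43 | 49.00 | 43.00 | -138544.24 | -121579.64
Σ | 10672.57 |  |  | 873955.76 | 485920.36
x̄ = 873955.76 / 10672.57 = 81.89 mm
ȳ = 485920.36 / 10672.57 = 45.53 mm

x̄ = 81.89 mm, ȳ = 45.53 mm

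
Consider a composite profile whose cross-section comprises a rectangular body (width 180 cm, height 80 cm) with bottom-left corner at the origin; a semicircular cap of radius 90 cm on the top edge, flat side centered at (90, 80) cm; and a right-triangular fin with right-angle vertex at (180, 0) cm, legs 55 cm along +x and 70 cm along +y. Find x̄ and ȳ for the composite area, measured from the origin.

x̄ = 97.18 cm, ȳ = 73.15 cm

rectangular body: A = 180 × 80 = 14400.00, centroid at (90.00, 40.00).
semicircular top: A = ½π·90² = 12723.45, centroid at (90.00, 118.20).
triangular fin: A = ½·55·70 = 1925.00, centroid at (198.33, 23.33).
ΣA = 29048.45 cm²
ΣAx̄ = (14400.00)(90.00) + (12723.45)(90.00) + (1925.00)(198.33) = 2822902.19 cm³
ΣAȳ = (14400.00)(40.00) + (12723.45)(118.20) + (1925.00)(23.33) = 2124792.69 cm³
x̄ = 2822902.19 / 29048.45 = 97.18 cm
ȳ = 2124792.69 / 29048.45 = 73.15 cm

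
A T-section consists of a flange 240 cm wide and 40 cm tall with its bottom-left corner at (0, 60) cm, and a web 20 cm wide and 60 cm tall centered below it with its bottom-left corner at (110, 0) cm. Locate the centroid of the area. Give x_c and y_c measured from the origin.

web: A = 20 × 60 = 1200.00, centroid at (120.00, 30.00).
flange: A = 240 × 40 = 9600.00, centroid at (120.00, 80.00).
ΣA = 10800.00 cm², ΣAx_c = 1296000.00 cm³, ΣAy_c = 804000.00 cm³.
x_c = 1296000.00/10800.00 = 120.00 cm; y_c = 804000.00/10800.00 = 74.44 cm.

x_c = 120.00 cm, y_c = 74.44 cm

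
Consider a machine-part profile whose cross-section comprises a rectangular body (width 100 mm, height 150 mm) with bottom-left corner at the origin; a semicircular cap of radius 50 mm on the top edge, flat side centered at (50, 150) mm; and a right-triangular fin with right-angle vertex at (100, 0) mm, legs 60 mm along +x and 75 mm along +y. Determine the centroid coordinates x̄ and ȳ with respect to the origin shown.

x̄ = 57.44 mm, ȳ = 87.53 mm

Part | A | x̄ᵢ | ȳᵢ | A·x̄ᵢ | A·ȳᵢ
rectangular body | 15000.00 | 50.00 | 75.00 | 750000.00 | 1125000.00
semicircular top | 3926.99 | 50.00 | 171.22 | 196349.54 | 672381.96
triangular fin | 2250.00 | 120.00 | 25.00 | 270000.00 | 56250.00
Σ | 21176.99 |  |  | 1216349.54 | 1853631.96
x̄ = 1216349.54 / 21176.99 = 57.44 mm
ȳ = 1853631.96 / 21176.99 = 87.53 mm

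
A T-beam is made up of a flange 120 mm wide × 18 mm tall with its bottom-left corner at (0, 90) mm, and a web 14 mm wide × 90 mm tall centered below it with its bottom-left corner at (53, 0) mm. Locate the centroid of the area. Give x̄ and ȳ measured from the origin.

x̄ = 60.00 mm, ȳ = 79.11 mm

web: A = 14 × 90 = 1260.00, centroid at (60.00, 45.00).
flange: A = 120 × 18 = 2160.00, centroid at (60.00, 99.00).
ΣA = 3420.00 mm², ΣAx̄ = 205200.00 mm³, ΣAȳ = 270540.00 mm³.
x̄ = 205200.00/3420.00 = 60.00 mm; ȳ = 270540.00/3420.00 = 79.11 mm.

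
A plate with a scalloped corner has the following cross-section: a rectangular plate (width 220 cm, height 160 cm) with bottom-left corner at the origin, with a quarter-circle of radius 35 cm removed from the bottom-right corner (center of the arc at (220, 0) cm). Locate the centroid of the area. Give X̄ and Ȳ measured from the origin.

X̄ = 107.33 cm, Ȳ = 81.83 cm

plate: A = 220 × 160 = 35200.00, centroid at (110.00, 80.00).
removed quarter-circle: A = −¼π·35² = -962.11, centroid at (205.15, 14.85).
ΣA = 34237.89 cm²
ΣAX̄ = (35200.00)(110.00) + (-962.11)(205.15) = 3674626.86 cm³
ΣAȲ = (35200.00)(80.00) + (-962.11)(14.85) = 2801708.33 cm³
X̄ = 3674626.86 / 34237.89 = 107.33 cm
Ȳ = 2801708.33 / 34237.89 = 81.83 cm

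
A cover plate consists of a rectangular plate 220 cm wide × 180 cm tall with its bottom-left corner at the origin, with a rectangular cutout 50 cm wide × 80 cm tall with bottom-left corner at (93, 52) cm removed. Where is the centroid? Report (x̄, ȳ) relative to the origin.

x̄ = 109.10 cm, ȳ = 89.78 cm

plate: A = 220 × 180 = 39600.00, centroid at (110.00, 90.00).
hole: A = −(50 × 80) = -4000.00, centroid at (118.00, 92.00).
ΣA = 35600.00 cm²
ΣAx̄ = (39600.00)(110.00) + (-4000.00)(118.00) = 3884000.00 cm³
ΣAȳ = (39600.00)(90.00) + (-4000.00)(92.00) = 3196000.00 cm³
x̄ = 3884000.00 / 35600.00 = 109.10 cm
ȳ = 3196000.00 / 35600.00 = 89.78 cm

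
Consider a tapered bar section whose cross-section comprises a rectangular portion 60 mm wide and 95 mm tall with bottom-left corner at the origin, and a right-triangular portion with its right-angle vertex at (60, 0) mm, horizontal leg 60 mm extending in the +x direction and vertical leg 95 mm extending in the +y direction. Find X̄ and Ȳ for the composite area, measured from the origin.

X̄ = 46.67 mm, Ȳ = 42.22 mm

Part | A | x̄ᵢ | ȳᵢ | A·x̄ᵢ | A·ȳᵢ
rectangular portion | 5700.00 | 30.00 | 47.50 | 171000.00 | 270750.00
triangular portion | 2850.00 | 80.00 | 31.67 | 228000.00 | 90250.00
Σ | 8550.00 |  |  | 399000.00 | 361000.00
X̄ = 399000.00 / 8550.00 = 46.67 mm
Ȳ = 361000.00 / 8550.00 = 42.22 mm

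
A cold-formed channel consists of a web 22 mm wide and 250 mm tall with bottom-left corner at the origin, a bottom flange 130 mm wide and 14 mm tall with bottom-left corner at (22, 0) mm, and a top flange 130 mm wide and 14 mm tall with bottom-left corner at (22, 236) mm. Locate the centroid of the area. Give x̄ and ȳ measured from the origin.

web: A = 22 × 250 = 5500.00, centroid at (11.00, 125.00).
bottom flange: A = 130 × 14 = 1820.00, centroid at (87.00, 7.00).
top flange: A = 130 × 14 = 1820.00, centroid at (87.00, 243.00).
ΣA = 9140.00 mm², ΣAx̄ = 377180.00 mm³, ΣAȳ = 1142500.00 mm³.
x̄ = 377180.00/9140.00 = 41.27 mm; ȳ = 1142500.00/9140.00 = 125.00 mm.

x̄ = 41.27 mm, ȳ = 125.00 mm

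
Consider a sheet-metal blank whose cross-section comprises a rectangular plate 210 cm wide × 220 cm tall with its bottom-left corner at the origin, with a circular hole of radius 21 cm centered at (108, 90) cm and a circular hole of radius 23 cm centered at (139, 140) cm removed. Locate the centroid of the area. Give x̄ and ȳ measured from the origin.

Part | A | x̄ᵢ | ȳᵢ | A·x̄ᵢ | A·ȳᵢ
plate | 46200.00 | 105.00 | 110.00 | 4851000.00 | 5082000.00
hole 1 | -1385.44 | 108.00 | 90.00 | -149627.77 | -124689.81
hole 2 | -1661.90 | 139.00 | 140.00 | -231004.45 | -232666.35
Σ | 43152.66 |  |  | 4470367.78 | 4724643.84
x̄ = 4470367.78 / 43152.66 = 103.59 cm
ȳ = 4724643.84 / 43152.66 = 109.49 cm

x̄ = 103.59 cm, ȳ = 109.49 cm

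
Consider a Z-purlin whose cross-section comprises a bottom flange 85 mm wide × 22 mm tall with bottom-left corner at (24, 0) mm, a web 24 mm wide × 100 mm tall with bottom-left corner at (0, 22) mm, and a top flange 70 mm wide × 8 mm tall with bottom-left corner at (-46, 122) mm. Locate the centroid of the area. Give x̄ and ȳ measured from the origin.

Part | A | x̄ᵢ | ȳᵢ | A·x̄ᵢ | A·ȳᵢ
bottom flange | 1870.00 | 66.50 | 11.00 | 124355.00 | 20570.00
web | 2400.00 | 12.00 | 72.00 | 28800.00 | 172800.00
top flange | 560.00 | -11.00 | 126.00 | -6160.00 | 70560.00
Σ | 4830.00 |  |  | 146995.00 | 263930.00
x̄ = 146995.00 / 4830.00 = 30.43 mm
ȳ = 263930.00 / 4830.00 = 54.64 mm

x̄ = 30.43 mm, ȳ = 54.64 mm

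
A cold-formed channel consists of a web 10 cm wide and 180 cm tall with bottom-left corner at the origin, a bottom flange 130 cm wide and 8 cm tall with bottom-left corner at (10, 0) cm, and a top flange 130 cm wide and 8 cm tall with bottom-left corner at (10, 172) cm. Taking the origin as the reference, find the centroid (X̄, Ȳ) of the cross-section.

web: A = 10 × 180 = 1800.00, centroid at (5.00, 90.00).
bottom flange: A = 130 × 8 = 1040.00, centroid at (75.00, 4.00).
top flange: A = 130 × 8 = 1040.00, centroid at (75.00, 176.00).
ΣA = 3880.00 cm²
ΣAX̄ = (1800.00)(5.00) + (1040.00)(75.00) + (1040.00)(75.00) = 165000.00 cm³
ΣAȲ = (1800.00)(90.00) + (1040.00)(4.00) + (1040.00)(176.00) = 349200.00 cm³
X̄ = 165000.00 / 3880.00 = 42.53 cm
Ȳ = 349200.00 / 3880.00 = 90.00 cm

X̄ = 42.53 cm, Ȳ = 90.00 cm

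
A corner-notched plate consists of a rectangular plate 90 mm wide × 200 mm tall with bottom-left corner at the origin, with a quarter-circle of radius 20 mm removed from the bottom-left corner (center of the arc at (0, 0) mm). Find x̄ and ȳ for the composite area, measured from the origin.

x̄ = 45.65 mm, ȳ = 101.63 mm

plate: A = 90 × 200 = 18000.00, centroid at (45.00, 100.00).
removed quarter-circle: A = −¼π·20² = -314.16, centroid at (8.49, 8.49).
ΣA = 17685.84 mm²
ΣAx̄ = (18000.00)(45.00) + (-314.16)(8.49) = 807333.33 mm³
ΣAȳ = (18000.00)(100.00) + (-314.16)(8.49) = 1797333.33 mm³
x̄ = 807333.33 / 17685.84 = 45.65 mm
ȳ = 1797333.33 / 17685.84 = 101.63 mm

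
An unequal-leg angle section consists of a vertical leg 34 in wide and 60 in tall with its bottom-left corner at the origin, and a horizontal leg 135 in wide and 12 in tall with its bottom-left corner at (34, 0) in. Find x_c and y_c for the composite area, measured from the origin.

x_c = 54.40 in, y_c = 19.38 in

Part | A | x̄ᵢ | ȳᵢ | A·x̄ᵢ | A·ȳᵢ
vertical leg | 2040.00 | 17.00 | 30.00 | 34680.00 | 61200.00
horizontal leg | 1620.00 | 101.50 | 6.00 | 164430.00 | 9720.00
Σ | 3660.00 |  |  | 199110.00 | 70920.00
x_c = 199110.00 / 3660.00 = 54.40 in
y_c = 70920.00 / 3660.00 = 19.38 in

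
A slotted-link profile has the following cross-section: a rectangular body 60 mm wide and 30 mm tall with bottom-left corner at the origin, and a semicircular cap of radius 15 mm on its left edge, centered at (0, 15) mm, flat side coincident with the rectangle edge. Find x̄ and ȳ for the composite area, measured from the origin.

x̄ = 24.03 mm, ȳ = 15.00 mm

rectangular body: A = 60 × 30 = 1800.00, centroid at (30.00, 15.00).
semicircular end: A = ½π·15² = 353.43, centroid at (-6.37, 15.00).
ΣA = 2153.43 mm²
ΣAx̄ = (1800.00)(30.00) + (353.43)(-6.37) = 51750.00 mm³
ΣAȳ = (1800.00)(15.00) + (353.43)(15.00) = 32301.44 mm³
x̄ = 51750.00 / 2153.43 = 24.03 mm
ȳ = 32301.44 / 2153.43 = 15.00 mm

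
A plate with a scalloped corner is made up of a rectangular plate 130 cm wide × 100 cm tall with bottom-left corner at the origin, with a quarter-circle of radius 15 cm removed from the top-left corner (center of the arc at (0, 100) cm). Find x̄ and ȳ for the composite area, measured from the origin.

plate: A = 130 × 100 = 13000.00, centroid at (65.00, 50.00).
removed quarter-circle: A = −¼π·15² = -176.71, centroid at (6.37, 93.63).
ΣA = 12823.29 cm², ΣAx̄ = 843875.00 cm³, ΣAȳ = 633453.54 cm³.
x̄ = 843875.00/12823.29 = 65.81 cm; ȳ = 633453.54/12823.29 = 49.40 cm.

x̄ = 65.81 cm, ȳ = 49.40 cm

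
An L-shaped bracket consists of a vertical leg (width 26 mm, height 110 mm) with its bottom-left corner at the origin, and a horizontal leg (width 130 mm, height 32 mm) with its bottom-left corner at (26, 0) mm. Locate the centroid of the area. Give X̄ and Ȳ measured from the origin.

X̄ = 59.22 mm, Ȳ = 31.89 mm

vertical leg: A = 26 × 110 = 2860.00, centroid at (13.00, 55.00).
horizontal leg: A = 130 × 32 = 4160.00, centroid at (91.00, 16.00).
ΣA = 7020.00 mm²
ΣAX̄ = (2860.00)(13.00) + (4160.00)(91.00) = 415740.00 mm³
ΣAȲ = (2860.00)(55.00) + (4160.00)(16.00) = 223860.00 mm³
X̄ = 415740.00 / 7020.00 = 59.22 mm
Ȳ = 223860.00 / 7020.00 = 31.89 mm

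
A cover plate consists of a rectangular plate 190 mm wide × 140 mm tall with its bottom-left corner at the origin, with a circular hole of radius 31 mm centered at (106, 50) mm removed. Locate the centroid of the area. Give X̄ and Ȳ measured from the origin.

plate: A = 190 × 140 = 26600.00, centroid at (95.00, 70.00).
hole: A = −π·31² = -3019.07, centroid at (106.00, 50.00).
ΣA = 23580.93 mm²
ΣAX̄ = (26600.00)(95.00) + (-3019.07)(106.00) = 2206978.52 mm³
ΣAȲ = (26600.00)(70.00) + (-3019.07)(50.00) = 1711046.47 mm³
X̄ = 2206978.52 / 23580.93 = 93.59 mm
Ȳ = 1711046.47 / 23580.93 = 72.56 mm

X̄ = 93.59 mm, Ȳ = 72.56 mm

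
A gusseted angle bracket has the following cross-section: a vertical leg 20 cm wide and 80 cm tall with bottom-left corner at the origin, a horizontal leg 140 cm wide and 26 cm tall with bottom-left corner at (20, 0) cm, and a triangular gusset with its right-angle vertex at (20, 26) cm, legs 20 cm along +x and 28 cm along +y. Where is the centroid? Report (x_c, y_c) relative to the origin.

vertical leg: A = 20 × 80 = 1600.00, centroid at (10.00, 40.00).
horizontal leg: A = 140 × 26 = 3640.00, centroid at (90.00, 13.00).
gusset: A = ½·20·28 = 280.00, centroid at (26.67, 35.33).
ΣA = 5520.00 cm²
ΣAx_c = (1600.00)(10.00) + (3640.00)(90.00) + (280.00)(26.67) = 351066.67 cm³
ΣAy_c = (1600.00)(40.00) + (3640.00)(13.00) + (280.00)(35.33) = 121213.33 cm³
x_c = 351066.67 / 5520.00 = 63.60 cm
y_c = 121213.33 / 5520.00 = 21.96 cm

x_c = 63.60 cm, y_c = 21.96 cm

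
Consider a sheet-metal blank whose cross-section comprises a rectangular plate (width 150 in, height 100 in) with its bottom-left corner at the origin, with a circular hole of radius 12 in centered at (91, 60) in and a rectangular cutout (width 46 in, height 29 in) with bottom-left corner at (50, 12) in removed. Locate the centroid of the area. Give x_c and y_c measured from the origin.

Part | A | x̄ᵢ | ȳᵢ | A·x̄ᵢ | A·ȳᵢ
plate | 15000.00 | 75.00 | 50.00 | 1125000.00 | 750000.00
hole 1 | -452.39 | 91.00 | 60.00 | -41167.43 | -27143.36
hole 2 | -1334.00 | 73.00 | 26.50 | -97382.00 | -35351.00
Σ | 13213.61 |  |  | 986450.57 | 687505.64
x_c = 986450.57 / 13213.61 = 74.65 in
y_c = 687505.64 / 13213.61 = 52.03 in

x_c = 74.65 in, y_c = 52.03 in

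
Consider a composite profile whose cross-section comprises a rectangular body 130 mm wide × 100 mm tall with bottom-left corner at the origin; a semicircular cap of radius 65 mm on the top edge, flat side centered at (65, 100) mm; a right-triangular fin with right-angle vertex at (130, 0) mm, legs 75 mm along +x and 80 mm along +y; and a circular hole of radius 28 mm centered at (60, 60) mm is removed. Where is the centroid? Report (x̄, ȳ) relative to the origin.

rectangular body: A = 130 × 100 = 13000.00, centroid at (65.00, 50.00).
semicircular top: A = ½π·65² = 6636.61, centroid at (65.00, 127.59).
triangular fin: A = ½·75·80 = 3000.00, centroid at (155.00, 26.67).
hole: A = −π·28² = -2463.01, centroid at (60.00, 60.00).
ΣA = 20173.61 mm²
ΣAx̄ = (13000.00)(65.00) + (6636.61)(65.00) + (3000.00)(155.00) + (-2463.01)(60.00) = 1593599.42 mm³
ΣAȳ = (13000.00)(50.00) + (6636.61)(127.59) + (3000.00)(26.67) + (-2463.01)(60.00) = 1428964.26 mm³
x̄ = 1593599.42 / 20173.61 = 78.99 mm
ȳ = 1428964.26 / 20173.61 = 70.83 mm

x̄ = 78.99 mm, ȳ = 70.83 mm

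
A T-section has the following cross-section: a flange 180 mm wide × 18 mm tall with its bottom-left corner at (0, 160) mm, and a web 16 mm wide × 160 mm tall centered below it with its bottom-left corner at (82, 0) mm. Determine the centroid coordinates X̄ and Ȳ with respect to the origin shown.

X̄ = 90.00 mm, Ȳ = 129.72 mm

web: A = 16 × 160 = 2560.00, centroid at (90.00, 80.00).
flange: A = 180 × 18 = 3240.00, centroid at (90.00, 169.00).
ΣA = 5800.00 mm²
ΣAX̄ = (2560.00)(90.00) + (3240.00)(90.00) = 522000.00 mm³
ΣAȲ = (2560.00)(80.00) + (3240.00)(169.00) = 752360.00 mm³
X̄ = 522000.00 / 5800.00 = 90.00 mm
Ȳ = 752360.00 / 5800.00 = 129.72 mm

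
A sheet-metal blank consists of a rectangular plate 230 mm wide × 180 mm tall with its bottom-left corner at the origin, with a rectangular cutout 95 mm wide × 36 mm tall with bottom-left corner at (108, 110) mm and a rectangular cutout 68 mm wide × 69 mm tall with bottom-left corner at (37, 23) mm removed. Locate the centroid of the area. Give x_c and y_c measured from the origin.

x_c = 117.04 mm, y_c = 90.68 mm

Part | A | x̄ᵢ | ȳᵢ | A·x̄ᵢ | A·ȳᵢ
plate | 41400.00 | 115.00 | 90.00 | 4761000.00 | 3726000.00
hole 1 | -3420.00 | 155.50 | 128.00 | -531810.00 | -437760.00
hole 2 | -4692.00 | 71.00 | 57.50 | -333132.00 | -269790.00
Σ | 33288.00 |  |  | 3896058.00 | 3018450.00
x_c = 3896058.00 / 33288.00 = 117.04 mm
y_c = 3018450.00 / 33288.00 = 90.68 mm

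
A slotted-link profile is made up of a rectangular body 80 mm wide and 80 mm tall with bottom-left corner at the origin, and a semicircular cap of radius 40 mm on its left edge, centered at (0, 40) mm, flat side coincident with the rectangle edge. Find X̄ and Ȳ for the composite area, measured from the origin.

rectangular body: A = 80 × 80 = 6400.00, centroid at (40.00, 40.00).
semicircular end: A = ½π·40² = 2513.27, centroid at (-16.98, 40.00).
ΣA = 8913.27 mm², ΣAX̄ = 213333.33 mm³, ΣAȲ = 356530.96 mm³.
X̄ = 213333.33/8913.27 = 23.93 mm; Ȳ = 356530.96/8913.27 = 40.00 mm.

X̄ = 23.93 mm, Ȳ = 40.00 mm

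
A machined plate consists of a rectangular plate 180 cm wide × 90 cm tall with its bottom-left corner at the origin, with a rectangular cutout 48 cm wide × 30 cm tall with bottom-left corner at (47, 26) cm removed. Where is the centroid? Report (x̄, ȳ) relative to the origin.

Part | A | x̄ᵢ | ȳᵢ | A·x̄ᵢ | A·ȳᵢ
plate | 16200.00 | 90.00 | 45.00 | 1458000.00 | 729000.00
hole | -1440.00 | 71.00 | 41.00 | -102240.00 | -59040.00
Σ | 14760.00 |  |  | 1355760.00 | 669960.00
x̄ = 1355760.00 / 14760.00 = 91.85 cm
ȳ = 669960.00 / 14760.00 = 45.39 cm

x̄ = 91.85 cm, ȳ = 45.39 cm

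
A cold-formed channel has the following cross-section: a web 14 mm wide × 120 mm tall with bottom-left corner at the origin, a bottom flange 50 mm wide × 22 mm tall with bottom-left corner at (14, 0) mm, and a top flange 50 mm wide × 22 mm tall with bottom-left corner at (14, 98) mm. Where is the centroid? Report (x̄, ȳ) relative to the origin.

Part | A | x̄ᵢ | ȳᵢ | A·x̄ᵢ | A·ȳᵢ
web | 1680.00 | 7.00 | 60.00 | 11760.00 | 100800.00
bottom flange | 1100.00 | 39.00 | 11.00 | 42900.00 | 12100.00
top flange | 1100.00 | 39.00 | 109.00 | 42900.00 | 119900.00
Σ | 3880.00 |  |  | 97560.00 | 232800.00
x̄ = 97560.00 / 3880.00 = 25.14 mm
ȳ = 232800.00 / 3880.00 = 60.00 mm

x̄ = 25.14 mm, ȳ = 60.00 mm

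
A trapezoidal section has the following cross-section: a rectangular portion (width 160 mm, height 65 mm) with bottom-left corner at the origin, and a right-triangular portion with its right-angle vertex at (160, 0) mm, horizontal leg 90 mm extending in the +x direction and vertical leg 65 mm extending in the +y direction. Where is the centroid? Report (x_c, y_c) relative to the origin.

x_c = 104.15 mm, y_c = 30.12 mm

Part | A | x̄ᵢ | ȳᵢ | A·x̄ᵢ | A·ȳᵢ
rectangular portion | 10400.00 | 80.00 | 32.50 | 832000.00 | 338000.00
triangular portion | 2925.00 | 190.00 | 21.67 | 555750.00 | 63375.00
Σ | 13325.00 |  |  | 1387750.00 | 401375.00
x_c = 1387750.00 / 13325.00 = 104.15 mm
y_c = 401375.00 / 13325.00 = 30.12 mm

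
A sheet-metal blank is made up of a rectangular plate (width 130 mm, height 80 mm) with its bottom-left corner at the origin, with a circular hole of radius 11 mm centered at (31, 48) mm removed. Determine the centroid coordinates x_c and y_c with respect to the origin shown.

plate: A = 130 × 80 = 10400.00, centroid at (65.00, 40.00).
hole: A = −π·11² = -380.13, centroid at (31.00, 48.00).
ΣA = 10019.87 mm², ΣAx_c = 664215.89 mm³, ΣAy_c = 397753.63 mm³.
x_c = 664215.89/10019.87 = 66.29 mm; y_c = 397753.63/10019.87 = 39.70 mm.

x_c = 66.29 mm, y_c = 39.70 mm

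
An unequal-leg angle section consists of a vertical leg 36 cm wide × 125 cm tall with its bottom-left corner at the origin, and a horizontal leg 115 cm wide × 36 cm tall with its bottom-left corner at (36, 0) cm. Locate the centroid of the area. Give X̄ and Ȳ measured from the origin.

vertical leg: A = 36 × 125 = 4500.00, centroid at (18.00, 62.50).
horizontal leg: A = 115 × 36 = 4140.00, centroid at (93.50, 18.00).
ΣA = 8640.00 cm²
ΣAX̄ = (4500.00)(18.00) + (4140.00)(93.50) = 468090.00 cm³
ΣAȲ = (4500.00)(62.50) + (4140.00)(18.00) = 355770.00 cm³
X̄ = 468090.00 / 8640.00 = 54.18 cm
Ȳ = 355770.00 / 8640.00 = 41.18 cm

X̄ = 54.18 cm, Ȳ = 41.18 cm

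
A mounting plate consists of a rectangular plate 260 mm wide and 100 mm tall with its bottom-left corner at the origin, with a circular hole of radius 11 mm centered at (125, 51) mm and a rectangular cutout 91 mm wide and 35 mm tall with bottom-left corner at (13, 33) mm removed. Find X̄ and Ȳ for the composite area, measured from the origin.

X̄ = 140.24 mm, Ȳ = 49.91 mm

plate: A = 260 × 100 = 26000.00, centroid at (130.00, 50.00).
hole 1: A = −π·11² = -380.13, centroid at (125.00, 51.00).
hole 2: A = −(91 × 35) = -3185.00, centroid at (58.50, 50.50).
ΣA = 22434.87 mm², ΣAX̄ = 3146160.91 mm³, ΣAȲ = 1119770.73 mm³.
X̄ = 3146160.91/22434.87 = 140.24 mm; Ȳ = 1119770.73/22434.87 = 49.91 mm.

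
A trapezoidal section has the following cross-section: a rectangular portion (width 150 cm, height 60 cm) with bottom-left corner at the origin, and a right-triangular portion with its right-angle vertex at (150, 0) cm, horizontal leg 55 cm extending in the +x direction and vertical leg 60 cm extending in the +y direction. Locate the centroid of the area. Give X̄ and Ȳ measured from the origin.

rectangular portion: A = 150 × 60 = 9000.00, centroid at (75.00, 30.00).
triangular portion: A = ½·55·60 = 1650.00, centroid at (168.33, 20.00).
ΣA = 10650.00 cm², ΣAX̄ = 952750.00 cm³, ΣAȲ = 303000.00 cm³.
X̄ = 952750.00/10650.00 = 89.46 cm; Ȳ = 303000.00/10650.00 = 28.45 cm.

X̄ = 89.46 cm, Ȳ = 28.45 cm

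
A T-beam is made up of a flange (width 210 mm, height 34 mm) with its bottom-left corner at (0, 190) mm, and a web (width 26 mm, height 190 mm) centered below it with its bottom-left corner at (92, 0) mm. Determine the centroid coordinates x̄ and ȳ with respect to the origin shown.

x̄ = 105.00 mm, ȳ = 161.20 mm

web: A = 26 × 190 = 4940.00, centroid at (105.00, 95.00).
flange: A = 210 × 34 = 7140.00, centroid at (105.00, 207.00).
ΣA = 12080.00 mm², ΣAx̄ = 1268400.00 mm³, ΣAȳ = 1947280.00 mm³.
x̄ = 1268400.00/12080.00 = 105.00 mm; ȳ = 1947280.00/12080.00 = 161.20 mm.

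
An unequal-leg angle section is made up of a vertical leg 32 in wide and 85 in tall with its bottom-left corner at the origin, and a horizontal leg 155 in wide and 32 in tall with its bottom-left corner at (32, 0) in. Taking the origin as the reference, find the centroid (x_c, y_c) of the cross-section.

vertical leg: A = 32 × 85 = 2720.00, centroid at (16.00, 42.50).
horizontal leg: A = 155 × 32 = 4960.00, centroid at (109.50, 16.00).
ΣA = 7680.00 in², ΣAx_c = 586640.00 in³, ΣAy_c = 194960.00 in³.
x_c = 586640.00/7680.00 = 76.39 in; y_c = 194960.00/7680.00 = 25.39 in.

x_c = 76.39 in, y_c = 25.39 in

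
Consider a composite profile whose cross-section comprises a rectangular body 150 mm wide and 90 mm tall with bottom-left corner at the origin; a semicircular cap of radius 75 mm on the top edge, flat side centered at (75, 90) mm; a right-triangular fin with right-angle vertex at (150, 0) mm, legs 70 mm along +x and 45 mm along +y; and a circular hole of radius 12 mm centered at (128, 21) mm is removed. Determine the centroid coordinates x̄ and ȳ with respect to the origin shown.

x̄ = 80.58 mm, ȳ = 72.39 mm

rectangular body: A = 150 × 90 = 13500.00, centroid at (75.00, 45.00).
semicircular top: A = ½π·75² = 8835.73, centroid at (75.00, 121.83).
triangular fin: A = ½·70·45 = 1575.00, centroid at (173.33, 15.00).
hole: A = −π·12² = -452.39, centroid at (128.00, 21.00).
ΣA = 23458.34 mm²
ΣAx̄ = (13500.00)(75.00) + (8835.73)(75.00) + (1575.00)(173.33) + (-452.39)(128.00) = 1890273.86 mm³
ΣAȳ = (13500.00)(45.00) + (8835.73)(121.83) + (1575.00)(15.00) + (-452.39)(21.00) = 1698090.46 mm³
x̄ = 1890273.86 / 23458.34 = 80.58 mm
ȳ = 1698090.46 / 23458.34 = 72.39 mm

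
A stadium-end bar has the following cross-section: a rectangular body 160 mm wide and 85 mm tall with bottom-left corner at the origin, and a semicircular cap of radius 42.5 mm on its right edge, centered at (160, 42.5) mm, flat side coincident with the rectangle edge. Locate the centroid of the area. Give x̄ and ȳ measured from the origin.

rectangular body: A = 160 × 85 = 13600.00, centroid at (80.00, 42.50).
semicircular end: A = ½π·42.5² = 2837.25, centroid at (178.04, 42.50).
ΣA = 16437.25 mm², ΣAx̄ = 1593137.22 mm³, ΣAȳ = 698583.16 mm³.
x̄ = 1593137.22/16437.25 = 96.92 mm; ȳ = 698583.16/16437.25 = 42.50 mm.

x̄ = 96.92 mm, ȳ = 42.50 mm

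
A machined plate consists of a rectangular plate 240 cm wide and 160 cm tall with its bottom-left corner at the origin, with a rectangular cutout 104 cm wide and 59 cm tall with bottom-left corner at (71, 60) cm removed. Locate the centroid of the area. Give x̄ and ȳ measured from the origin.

x̄ = 119.43 cm, ȳ = 78.19 cm

plate: A = 240 × 160 = 38400.00, centroid at (120.00, 80.00).
hole: A = −(104 × 59) = -6136.00, centroid at (123.00, 89.50).
ΣA = 32264.00 cm²
ΣAx̄ = (38400.00)(120.00) + (-6136.00)(123.00) = 3853272.00 cm³
ΣAȳ = (38400.00)(80.00) + (-6136.00)(89.50) = 2522828.00 cm³
x̄ = 3853272.00 / 32264.00 = 119.43 cm
ȳ = 2522828.00 / 32264.00 = 78.19 cm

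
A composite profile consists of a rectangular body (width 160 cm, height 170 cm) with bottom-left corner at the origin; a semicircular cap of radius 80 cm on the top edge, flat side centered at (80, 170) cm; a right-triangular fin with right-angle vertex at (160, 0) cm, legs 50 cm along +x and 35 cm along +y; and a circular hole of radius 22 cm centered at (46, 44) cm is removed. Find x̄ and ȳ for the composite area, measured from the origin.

x̄ = 83.72 cm, ȳ = 117.62 cm

Part | A | x̄ᵢ | ȳᵢ | A·x̄ᵢ | A·ȳᵢ
rectangular body | 27200.00 | 80.00 | 85.00 | 2176000.00 | 2312000.00
semicircular top | 10053.10 | 80.00 | 203.95 | 804247.72 | 2050359.74
triangular fin | 875.00 | 176.67 | 11.67 | 154583.33 | 10208.33
hole | -1520.53 | 46.00 | 44.00 | -69944.42 | -66903.36
Σ | 36607.57 |  |  | 3064886.63 | 4305664.71
x̄ = 3064886.63 / 36607.57 = 83.72 cm
ȳ = 4305664.71 / 36607.57 = 117.62 cm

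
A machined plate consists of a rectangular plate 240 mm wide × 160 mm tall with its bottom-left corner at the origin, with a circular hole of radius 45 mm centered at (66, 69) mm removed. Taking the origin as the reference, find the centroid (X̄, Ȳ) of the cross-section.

X̄ = 130.72 mm, Ȳ = 82.18 mm

plate: A = 240 × 160 = 38400.00, centroid at (120.00, 80.00).
hole: A = −π·45² = -6361.73, centroid at (66.00, 69.00).
ΣA = 32038.27 mm²
ΣAX̄ = (38400.00)(120.00) + (-6361.73)(66.00) = 4188126.14 mm³
ΣAȲ = (38400.00)(80.00) + (-6361.73)(69.00) = 2633040.97 mm³
X̄ = 4188126.14 / 32038.27 = 130.72 mm
Ȳ = 2633040.97 / 32038.27 = 82.18 mm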